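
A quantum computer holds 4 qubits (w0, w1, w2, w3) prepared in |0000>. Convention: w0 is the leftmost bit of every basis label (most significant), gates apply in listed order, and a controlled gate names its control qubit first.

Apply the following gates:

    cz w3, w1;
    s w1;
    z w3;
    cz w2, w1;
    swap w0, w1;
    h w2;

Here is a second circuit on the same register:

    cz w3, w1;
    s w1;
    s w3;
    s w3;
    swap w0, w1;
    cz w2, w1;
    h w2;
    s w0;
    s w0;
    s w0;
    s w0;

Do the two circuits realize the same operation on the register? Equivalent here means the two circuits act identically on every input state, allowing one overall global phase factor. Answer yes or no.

No: there is an input state on which the two circuits produce genuinely different outputs (not merely differing by a phase).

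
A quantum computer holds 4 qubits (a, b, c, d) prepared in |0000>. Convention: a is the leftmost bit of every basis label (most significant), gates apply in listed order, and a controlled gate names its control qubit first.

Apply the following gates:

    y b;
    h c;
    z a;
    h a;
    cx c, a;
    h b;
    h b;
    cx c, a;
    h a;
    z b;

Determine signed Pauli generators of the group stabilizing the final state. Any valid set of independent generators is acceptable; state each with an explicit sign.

The stabilizer group can be generated by +IIXI, +ZIII, -IZII, +IIIZ, among other valid generating sets.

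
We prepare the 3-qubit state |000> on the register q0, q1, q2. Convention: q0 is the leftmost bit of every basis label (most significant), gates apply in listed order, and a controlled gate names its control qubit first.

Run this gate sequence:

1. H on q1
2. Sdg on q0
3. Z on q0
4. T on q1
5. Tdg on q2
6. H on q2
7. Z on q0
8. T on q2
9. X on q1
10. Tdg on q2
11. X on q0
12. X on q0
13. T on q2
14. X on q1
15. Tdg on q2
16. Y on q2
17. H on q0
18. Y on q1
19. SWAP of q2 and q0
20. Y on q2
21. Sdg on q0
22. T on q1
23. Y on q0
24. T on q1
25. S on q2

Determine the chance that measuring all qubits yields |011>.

A full measurement returns |011> with probability 1/8. Key observation: the block from step 8 through step 15 cancels to the identity and can be dropped.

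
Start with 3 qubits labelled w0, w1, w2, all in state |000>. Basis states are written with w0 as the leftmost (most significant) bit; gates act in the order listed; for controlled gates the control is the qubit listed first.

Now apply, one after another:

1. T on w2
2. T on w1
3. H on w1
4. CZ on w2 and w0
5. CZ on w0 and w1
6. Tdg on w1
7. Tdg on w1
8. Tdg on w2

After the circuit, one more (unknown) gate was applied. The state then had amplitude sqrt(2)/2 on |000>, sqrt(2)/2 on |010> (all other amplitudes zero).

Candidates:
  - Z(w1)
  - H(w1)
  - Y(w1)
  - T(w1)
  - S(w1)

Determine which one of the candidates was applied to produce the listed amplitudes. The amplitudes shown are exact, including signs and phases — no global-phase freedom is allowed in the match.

The applied gate was S(w1).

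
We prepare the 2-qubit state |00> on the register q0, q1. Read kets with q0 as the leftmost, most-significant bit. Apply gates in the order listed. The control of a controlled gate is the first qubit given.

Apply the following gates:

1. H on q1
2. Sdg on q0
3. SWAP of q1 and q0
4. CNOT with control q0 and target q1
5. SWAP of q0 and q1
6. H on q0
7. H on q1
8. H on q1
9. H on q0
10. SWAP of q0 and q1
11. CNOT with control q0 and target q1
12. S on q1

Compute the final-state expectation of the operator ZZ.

The expectation value of ZZ is 0.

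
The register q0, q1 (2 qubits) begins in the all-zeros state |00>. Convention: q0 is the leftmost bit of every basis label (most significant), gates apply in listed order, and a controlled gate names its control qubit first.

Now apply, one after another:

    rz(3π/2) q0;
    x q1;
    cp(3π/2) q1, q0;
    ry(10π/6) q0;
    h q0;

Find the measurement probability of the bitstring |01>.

Outcome |01> occurs with probability 1/2 - sqrt(3)/4.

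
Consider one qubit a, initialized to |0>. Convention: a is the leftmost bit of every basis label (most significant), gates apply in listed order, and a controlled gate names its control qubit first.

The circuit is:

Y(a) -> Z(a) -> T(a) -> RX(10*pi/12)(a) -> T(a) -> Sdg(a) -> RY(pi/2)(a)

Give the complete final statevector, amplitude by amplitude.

The resulting statevector has amplitude -sqrt(3)*exp(I*pi/4)/4 - I/4 - exp(I*pi/4)/4 + sqrt(3)*I/4 on |0>, -sqrt(3)*I/4 - sqrt(3)*exp(I*pi/4)/4 - exp(I*pi/4)/4 + I/4 on |1>.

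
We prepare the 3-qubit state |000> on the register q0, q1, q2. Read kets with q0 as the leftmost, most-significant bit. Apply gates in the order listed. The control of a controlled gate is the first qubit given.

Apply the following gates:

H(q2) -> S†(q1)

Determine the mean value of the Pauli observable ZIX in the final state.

The expectation value of ZIX is 1.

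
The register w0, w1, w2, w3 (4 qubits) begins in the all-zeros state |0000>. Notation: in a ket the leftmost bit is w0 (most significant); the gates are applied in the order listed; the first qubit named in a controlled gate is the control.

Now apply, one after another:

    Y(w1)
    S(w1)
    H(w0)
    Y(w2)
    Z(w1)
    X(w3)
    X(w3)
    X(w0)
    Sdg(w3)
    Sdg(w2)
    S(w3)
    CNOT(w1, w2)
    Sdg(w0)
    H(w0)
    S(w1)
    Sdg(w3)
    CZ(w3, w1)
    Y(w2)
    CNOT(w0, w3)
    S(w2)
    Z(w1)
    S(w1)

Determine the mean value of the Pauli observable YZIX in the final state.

The expectation value of YZIX is -1.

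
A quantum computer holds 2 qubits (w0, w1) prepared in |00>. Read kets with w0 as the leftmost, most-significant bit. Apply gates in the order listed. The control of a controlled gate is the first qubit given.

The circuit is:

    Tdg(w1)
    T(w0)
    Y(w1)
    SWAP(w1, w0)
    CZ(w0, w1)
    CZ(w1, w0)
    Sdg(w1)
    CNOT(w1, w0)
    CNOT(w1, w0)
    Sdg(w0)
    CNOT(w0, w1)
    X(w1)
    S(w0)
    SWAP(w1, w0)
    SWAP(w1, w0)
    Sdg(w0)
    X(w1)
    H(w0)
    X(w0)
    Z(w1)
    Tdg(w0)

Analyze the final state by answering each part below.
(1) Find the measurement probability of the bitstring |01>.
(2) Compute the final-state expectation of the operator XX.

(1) Outcome |01> occurs with probability 1/2. Key observation: steps 12-17 multiply out to the identity, so the circuit reduces to the remaining gates.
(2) In the final state, XX has expectation 0.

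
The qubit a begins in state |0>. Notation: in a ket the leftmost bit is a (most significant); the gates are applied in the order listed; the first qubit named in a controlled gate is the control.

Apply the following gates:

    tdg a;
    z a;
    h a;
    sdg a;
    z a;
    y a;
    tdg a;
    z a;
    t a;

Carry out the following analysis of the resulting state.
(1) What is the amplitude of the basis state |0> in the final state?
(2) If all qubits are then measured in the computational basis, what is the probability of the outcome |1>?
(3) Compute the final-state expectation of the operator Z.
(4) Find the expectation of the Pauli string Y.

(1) The amplitude on |0> is sqrt(2)/2.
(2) Outcome |1> occurs with probability 1/2.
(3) The observable Z averages to 0.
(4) In the final state, Y has expectation -1.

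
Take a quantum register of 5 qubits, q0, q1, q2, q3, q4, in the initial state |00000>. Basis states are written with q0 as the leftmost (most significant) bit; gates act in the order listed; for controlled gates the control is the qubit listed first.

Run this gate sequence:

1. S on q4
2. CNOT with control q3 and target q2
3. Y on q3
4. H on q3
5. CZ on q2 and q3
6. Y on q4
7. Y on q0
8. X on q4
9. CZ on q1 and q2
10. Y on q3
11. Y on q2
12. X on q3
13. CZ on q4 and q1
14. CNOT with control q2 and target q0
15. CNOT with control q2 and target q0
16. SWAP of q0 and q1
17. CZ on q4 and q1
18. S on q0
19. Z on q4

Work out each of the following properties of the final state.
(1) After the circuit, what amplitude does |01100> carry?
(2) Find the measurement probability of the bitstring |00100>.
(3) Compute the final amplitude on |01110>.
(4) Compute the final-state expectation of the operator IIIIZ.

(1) |01100> carries amplitude sqrt(2)*I/2 in the final state. Key observation: steps 14-15 multiply out to the identity, so the circuit reduces to the remaining gates.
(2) Outcome |00100> occurs with probability 0.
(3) |01110> carries amplitude sqrt(2)*I/2 in the final state.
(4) The expectation value of IIIIZ is 1.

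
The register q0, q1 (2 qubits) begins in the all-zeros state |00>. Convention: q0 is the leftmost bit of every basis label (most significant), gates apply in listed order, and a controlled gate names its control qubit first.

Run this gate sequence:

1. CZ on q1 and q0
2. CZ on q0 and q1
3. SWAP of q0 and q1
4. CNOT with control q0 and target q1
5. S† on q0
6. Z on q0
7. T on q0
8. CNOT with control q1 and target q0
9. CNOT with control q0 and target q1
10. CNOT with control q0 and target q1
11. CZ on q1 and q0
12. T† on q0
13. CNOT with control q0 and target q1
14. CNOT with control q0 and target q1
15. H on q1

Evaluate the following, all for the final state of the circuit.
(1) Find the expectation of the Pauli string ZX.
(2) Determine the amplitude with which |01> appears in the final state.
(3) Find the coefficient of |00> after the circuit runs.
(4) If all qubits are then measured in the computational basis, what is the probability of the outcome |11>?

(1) In the final state, ZX has expectation 1.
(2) The amplitude on |01> is sqrt(2)/2.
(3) |00> carries amplitude sqrt(2)/2 in the final state.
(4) The probability of measuring |11> is 0.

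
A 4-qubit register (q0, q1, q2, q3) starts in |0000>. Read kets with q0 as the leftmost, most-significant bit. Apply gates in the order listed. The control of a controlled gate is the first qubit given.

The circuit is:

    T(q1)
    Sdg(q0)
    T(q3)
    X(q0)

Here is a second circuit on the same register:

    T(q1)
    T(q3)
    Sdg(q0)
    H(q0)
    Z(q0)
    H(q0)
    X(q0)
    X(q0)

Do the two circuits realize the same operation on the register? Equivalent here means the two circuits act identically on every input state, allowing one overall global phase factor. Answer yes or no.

Yes, they are equivalent — the unitaries differ by at most a global phase.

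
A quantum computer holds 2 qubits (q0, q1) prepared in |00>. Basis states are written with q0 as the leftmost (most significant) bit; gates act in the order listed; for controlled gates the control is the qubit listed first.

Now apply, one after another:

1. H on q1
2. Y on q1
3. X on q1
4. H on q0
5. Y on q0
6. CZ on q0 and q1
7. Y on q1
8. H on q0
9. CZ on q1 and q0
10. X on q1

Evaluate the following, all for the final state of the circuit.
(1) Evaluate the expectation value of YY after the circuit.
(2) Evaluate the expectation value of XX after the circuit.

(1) The observable YY averages to -1.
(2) The expectation value of XX is -1.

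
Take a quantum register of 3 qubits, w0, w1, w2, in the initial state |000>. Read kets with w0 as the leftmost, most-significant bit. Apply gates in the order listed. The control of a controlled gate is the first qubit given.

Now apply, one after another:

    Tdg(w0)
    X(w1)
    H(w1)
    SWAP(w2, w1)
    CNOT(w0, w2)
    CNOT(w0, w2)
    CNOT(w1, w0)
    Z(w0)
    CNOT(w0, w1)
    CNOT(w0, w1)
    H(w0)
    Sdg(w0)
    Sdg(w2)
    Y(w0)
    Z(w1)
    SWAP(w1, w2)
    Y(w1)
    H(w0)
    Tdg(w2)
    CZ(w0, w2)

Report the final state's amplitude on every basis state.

The final amplitudes are sqrt(2)*(-1 + I)/4 on |000>, 0 on |001>, sqrt(2)*(-1 - I)/4 on |010>, 0 on |011>, sqrt(2)*(-1 - I)/4 on |100>, 0 on |101>, sqrt(2)*(1 - I)/4 on |110>, 0 on |111>.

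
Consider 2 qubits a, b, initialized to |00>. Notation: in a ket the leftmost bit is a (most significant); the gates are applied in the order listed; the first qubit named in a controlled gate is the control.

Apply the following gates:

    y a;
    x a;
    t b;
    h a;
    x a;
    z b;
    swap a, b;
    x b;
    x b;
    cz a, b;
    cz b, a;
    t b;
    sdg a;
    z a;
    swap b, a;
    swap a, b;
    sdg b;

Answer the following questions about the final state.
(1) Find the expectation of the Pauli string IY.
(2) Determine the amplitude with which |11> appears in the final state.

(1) The expectation value of IY is -sqrt(2)/2.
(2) The amplitude on |11> is 0.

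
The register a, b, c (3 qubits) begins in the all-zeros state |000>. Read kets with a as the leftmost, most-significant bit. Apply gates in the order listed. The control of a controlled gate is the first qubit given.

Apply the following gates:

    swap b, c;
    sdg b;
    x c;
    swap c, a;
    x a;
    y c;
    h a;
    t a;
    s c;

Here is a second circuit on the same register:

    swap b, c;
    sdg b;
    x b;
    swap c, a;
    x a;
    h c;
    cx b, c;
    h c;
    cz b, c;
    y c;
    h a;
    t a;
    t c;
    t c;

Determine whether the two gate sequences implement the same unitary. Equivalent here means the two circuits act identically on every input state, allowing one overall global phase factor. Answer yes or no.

No, they are not equivalent — no single phase factor reconciles the two unitaries.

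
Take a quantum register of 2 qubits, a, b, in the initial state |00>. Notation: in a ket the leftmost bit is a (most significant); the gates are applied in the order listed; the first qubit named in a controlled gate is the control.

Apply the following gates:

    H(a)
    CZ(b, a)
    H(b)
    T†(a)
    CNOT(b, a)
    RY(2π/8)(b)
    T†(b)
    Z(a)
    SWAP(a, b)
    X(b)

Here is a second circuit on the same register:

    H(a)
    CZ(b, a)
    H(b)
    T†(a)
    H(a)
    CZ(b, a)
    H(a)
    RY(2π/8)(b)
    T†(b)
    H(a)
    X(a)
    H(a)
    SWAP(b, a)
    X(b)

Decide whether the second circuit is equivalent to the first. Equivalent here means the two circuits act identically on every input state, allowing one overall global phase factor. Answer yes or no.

Yes: on every input state the two circuits agree up to one overall phase factor.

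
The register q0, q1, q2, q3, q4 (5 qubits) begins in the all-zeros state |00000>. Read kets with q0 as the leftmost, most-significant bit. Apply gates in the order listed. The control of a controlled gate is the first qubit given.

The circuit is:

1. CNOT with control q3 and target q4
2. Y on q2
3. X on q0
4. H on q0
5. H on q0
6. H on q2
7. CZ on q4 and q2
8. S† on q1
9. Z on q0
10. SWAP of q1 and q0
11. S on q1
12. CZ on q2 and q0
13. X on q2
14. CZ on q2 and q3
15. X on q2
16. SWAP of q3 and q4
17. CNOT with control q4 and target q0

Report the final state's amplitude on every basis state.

After the circuit, the state carries amplitude sqrt(2)/2 on |01000>, -sqrt(2)/2 on |01100>, and 0 on every other basis state. Key observation: gates 4-5 undo each other exactly, leaving only the rest of the circuit to track.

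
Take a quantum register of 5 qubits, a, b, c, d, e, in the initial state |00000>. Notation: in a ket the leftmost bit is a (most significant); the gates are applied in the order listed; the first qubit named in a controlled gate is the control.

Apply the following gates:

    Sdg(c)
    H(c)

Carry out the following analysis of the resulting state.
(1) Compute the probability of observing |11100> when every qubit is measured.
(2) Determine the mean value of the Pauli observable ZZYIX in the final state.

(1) The probability of measuring |11100> is 0.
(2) The observable ZZYIX averages to 0.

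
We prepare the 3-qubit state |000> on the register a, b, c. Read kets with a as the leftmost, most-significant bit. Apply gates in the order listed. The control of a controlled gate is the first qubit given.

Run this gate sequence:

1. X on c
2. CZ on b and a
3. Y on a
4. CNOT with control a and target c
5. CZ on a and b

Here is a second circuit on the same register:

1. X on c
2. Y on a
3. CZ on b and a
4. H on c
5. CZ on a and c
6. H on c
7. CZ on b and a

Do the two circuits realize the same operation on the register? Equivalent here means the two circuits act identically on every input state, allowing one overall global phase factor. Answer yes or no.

No, they are not equivalent — no single phase factor reconciles the two unitaries.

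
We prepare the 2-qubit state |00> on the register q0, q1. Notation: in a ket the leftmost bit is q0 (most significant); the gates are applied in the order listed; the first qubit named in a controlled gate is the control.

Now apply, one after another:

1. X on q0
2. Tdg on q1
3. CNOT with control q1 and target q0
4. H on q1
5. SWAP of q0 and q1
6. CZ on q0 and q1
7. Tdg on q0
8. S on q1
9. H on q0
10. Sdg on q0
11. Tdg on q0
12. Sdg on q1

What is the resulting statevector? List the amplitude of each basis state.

The final amplitudes are 0 on |00>, 1/2 + exp(3*I*pi/4)/2 on |01>, 0 on |10>, -1/2 - exp(I*pi/4)/2 on |11>.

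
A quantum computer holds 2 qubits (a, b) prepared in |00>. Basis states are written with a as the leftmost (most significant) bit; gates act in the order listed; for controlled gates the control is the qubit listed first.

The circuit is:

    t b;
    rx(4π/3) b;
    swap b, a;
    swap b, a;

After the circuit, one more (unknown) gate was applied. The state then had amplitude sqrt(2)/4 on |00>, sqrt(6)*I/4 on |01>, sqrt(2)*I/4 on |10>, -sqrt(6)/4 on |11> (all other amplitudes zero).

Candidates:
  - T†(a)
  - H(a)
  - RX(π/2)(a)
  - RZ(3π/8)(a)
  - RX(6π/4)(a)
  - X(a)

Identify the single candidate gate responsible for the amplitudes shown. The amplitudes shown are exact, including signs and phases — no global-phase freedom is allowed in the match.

The applied gate was RX(6π/4)(a).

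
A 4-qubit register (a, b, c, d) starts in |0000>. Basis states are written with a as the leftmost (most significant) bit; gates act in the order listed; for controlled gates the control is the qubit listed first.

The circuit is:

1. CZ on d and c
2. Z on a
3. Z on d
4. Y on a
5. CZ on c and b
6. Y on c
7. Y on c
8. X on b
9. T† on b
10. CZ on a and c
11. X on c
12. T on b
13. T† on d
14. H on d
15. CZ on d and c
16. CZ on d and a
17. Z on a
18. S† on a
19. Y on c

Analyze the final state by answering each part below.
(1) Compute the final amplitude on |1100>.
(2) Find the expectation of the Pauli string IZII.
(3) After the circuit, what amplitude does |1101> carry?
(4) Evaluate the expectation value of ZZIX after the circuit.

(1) The final state's coefficient on |1100> equals sqrt(2)*I/2.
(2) In the final state, IZII has expectation -1.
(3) The final state's coefficient on |1101> equals sqrt(2)*I/2.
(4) In the final state, ZZIX has expectation 1.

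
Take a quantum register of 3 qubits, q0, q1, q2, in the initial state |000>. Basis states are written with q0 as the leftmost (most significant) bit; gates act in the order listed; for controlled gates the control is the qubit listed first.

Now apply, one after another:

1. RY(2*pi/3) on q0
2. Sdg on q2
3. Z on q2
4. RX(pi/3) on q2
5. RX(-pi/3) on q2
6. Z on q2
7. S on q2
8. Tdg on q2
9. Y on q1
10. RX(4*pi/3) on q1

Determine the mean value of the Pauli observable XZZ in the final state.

In the final state, XZZ has expectation sqrt(3)/4. Key observation: steps 2-7 multiply out to the identity, so the circuit reduces to the remaining gates.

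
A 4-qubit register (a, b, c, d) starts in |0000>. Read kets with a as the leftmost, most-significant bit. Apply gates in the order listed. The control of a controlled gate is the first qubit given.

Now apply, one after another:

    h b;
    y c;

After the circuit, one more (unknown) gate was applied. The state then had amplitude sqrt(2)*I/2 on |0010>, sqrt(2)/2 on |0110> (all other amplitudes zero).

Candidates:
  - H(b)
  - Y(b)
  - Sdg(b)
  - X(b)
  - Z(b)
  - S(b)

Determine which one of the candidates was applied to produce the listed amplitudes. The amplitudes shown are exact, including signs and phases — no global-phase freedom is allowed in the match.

The unique candidate consistent with the amplitudes is Sdg(b).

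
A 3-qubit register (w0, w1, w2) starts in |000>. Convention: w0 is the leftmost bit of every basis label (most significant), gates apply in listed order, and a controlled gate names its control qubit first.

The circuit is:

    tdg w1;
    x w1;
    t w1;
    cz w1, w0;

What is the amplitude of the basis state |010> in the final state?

The amplitude on |010> is exp(I*pi/4).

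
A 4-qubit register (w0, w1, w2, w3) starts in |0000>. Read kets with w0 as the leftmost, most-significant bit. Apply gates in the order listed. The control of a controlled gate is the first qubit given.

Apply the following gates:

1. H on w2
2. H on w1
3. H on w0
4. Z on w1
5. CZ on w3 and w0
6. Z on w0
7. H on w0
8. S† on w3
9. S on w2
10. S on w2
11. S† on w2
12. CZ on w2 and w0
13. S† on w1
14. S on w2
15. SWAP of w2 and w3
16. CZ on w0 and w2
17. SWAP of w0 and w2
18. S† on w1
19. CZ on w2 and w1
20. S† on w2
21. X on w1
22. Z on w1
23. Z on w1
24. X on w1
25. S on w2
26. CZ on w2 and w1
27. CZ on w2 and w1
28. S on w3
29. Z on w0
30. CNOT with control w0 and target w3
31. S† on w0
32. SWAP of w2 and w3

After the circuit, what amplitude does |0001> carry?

The final state's coefficient on |0001> equals 1/2.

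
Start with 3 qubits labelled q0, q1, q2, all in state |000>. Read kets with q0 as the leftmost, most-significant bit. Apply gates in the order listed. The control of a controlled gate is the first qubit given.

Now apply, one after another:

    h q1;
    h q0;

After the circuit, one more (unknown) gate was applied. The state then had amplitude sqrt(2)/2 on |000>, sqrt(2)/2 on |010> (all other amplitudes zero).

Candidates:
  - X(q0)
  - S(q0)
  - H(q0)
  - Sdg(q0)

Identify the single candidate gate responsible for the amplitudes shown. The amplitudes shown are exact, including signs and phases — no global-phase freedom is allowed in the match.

It was H(q0) that produced the state shown.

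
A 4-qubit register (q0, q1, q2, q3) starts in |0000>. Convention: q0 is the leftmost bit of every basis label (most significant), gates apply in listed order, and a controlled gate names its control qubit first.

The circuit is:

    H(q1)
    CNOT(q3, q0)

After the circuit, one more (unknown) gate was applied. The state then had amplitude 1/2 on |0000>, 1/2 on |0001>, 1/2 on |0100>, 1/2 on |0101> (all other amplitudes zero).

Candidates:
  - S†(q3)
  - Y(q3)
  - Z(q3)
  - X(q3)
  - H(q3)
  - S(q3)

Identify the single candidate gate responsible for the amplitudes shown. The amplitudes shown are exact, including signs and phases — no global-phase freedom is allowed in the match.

The unique candidate consistent with the amplitudes is H(q3).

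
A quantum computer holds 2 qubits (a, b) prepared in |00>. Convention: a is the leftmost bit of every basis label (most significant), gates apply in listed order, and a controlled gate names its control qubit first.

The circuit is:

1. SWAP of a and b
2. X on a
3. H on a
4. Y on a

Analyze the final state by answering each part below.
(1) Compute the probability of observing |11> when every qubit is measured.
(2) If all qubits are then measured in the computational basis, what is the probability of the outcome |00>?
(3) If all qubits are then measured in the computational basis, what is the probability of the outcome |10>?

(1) A full measurement returns |11> with probability 0.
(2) A full measurement returns |00> with probability 1/2.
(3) A full measurement returns |10> with probability 1/2.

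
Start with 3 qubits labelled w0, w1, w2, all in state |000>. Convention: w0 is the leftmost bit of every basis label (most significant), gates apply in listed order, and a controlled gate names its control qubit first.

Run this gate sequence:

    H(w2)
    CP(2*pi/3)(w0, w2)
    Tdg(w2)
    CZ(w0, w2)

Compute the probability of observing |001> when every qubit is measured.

Outcome |001> occurs with probability 1/2.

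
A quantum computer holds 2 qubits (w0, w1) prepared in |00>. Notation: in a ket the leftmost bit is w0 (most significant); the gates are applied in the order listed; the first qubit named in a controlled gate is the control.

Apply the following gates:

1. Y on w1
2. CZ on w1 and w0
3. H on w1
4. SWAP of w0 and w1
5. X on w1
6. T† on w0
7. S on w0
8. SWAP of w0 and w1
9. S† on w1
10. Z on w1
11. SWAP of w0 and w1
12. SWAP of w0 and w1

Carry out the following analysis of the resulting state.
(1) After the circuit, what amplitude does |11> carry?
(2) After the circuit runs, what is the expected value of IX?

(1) The final state's coefficient on |11> equals sqrt(2)*exp(I*pi/4)/2.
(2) The expectation value of IX is sqrt(2)/2.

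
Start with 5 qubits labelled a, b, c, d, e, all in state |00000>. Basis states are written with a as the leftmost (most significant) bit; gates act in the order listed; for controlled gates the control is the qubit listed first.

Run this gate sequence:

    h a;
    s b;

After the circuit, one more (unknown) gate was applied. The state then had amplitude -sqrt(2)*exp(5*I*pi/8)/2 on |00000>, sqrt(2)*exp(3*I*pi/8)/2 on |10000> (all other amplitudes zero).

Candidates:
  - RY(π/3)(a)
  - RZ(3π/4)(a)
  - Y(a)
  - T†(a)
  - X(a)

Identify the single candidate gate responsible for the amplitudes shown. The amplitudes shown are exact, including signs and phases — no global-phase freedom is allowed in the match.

The applied gate was RZ(3π/4)(a).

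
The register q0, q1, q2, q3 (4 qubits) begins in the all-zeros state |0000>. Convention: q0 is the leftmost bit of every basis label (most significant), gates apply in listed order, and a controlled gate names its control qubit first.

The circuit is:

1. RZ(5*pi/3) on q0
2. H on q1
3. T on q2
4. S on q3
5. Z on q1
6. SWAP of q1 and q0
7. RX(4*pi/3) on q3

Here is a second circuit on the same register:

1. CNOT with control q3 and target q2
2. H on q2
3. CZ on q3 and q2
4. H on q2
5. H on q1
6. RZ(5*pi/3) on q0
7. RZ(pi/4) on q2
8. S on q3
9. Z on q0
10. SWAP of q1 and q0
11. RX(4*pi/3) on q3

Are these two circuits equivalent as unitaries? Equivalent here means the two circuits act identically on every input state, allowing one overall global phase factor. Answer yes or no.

No: there is an input state on which the two circuits produce genuinely different outputs (not merely differing by a phase).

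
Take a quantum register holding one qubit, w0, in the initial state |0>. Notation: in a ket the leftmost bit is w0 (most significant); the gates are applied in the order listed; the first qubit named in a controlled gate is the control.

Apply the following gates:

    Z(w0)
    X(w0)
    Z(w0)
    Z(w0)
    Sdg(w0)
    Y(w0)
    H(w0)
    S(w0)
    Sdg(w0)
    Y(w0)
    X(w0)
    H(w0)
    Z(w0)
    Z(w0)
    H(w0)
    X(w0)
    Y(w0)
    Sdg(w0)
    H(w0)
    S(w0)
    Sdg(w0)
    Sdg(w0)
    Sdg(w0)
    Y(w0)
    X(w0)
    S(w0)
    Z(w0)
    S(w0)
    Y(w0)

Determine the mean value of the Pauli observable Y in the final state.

The observable Y averages to 1. Key observation: gates 10-17 undo each other exactly, leaving only the rest of the circuit to track.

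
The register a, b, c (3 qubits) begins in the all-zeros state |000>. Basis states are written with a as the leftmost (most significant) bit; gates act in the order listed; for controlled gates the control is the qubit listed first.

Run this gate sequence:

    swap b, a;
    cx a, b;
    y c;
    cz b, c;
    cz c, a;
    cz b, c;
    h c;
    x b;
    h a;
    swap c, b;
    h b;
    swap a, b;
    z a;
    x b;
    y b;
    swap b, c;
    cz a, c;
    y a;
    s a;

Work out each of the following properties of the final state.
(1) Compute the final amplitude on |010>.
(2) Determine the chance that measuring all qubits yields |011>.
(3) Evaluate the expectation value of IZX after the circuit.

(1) The final state's coefficient on |010> equals sqrt(2)*I/2.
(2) Outcome |011> occurs with probability 1/2.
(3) The expectation value of IZX is -1.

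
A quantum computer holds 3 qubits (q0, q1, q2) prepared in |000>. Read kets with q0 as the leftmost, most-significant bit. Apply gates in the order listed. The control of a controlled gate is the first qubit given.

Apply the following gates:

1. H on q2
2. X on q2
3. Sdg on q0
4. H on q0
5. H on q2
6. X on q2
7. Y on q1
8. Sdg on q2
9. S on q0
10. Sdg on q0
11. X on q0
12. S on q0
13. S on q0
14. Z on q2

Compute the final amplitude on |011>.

|011> carries amplitude -sqrt(2)/2 in the final state.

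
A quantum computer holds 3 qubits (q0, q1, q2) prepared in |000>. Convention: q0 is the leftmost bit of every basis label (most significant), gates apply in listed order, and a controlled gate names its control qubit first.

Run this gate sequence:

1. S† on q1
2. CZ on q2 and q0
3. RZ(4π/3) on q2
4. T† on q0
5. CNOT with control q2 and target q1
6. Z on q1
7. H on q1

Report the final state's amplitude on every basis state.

The final amplitudes are -sqrt(2)*exp(I*pi/3)/2 on |000>, -sqrt(2)*exp(I*pi/3)/2 on |010>, and 0 on every other basis state.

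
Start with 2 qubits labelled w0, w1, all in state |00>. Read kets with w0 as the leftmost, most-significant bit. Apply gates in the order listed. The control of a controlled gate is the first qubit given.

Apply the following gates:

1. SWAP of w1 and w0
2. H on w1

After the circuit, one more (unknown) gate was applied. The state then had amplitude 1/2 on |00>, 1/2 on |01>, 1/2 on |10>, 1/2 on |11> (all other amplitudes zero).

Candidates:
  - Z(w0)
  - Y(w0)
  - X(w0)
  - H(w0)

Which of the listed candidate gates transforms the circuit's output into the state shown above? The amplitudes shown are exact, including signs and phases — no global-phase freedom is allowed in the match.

The unique candidate consistent with the amplitudes is H(w0).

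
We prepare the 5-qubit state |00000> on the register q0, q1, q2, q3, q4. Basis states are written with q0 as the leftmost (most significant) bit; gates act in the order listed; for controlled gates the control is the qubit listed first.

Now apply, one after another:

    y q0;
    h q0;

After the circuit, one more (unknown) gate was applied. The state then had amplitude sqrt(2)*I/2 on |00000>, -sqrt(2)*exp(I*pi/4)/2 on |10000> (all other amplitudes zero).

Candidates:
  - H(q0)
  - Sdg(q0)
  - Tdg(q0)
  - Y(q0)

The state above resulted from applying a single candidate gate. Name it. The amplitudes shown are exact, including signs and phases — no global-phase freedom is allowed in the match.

It was Tdg(q0) that produced the state shown.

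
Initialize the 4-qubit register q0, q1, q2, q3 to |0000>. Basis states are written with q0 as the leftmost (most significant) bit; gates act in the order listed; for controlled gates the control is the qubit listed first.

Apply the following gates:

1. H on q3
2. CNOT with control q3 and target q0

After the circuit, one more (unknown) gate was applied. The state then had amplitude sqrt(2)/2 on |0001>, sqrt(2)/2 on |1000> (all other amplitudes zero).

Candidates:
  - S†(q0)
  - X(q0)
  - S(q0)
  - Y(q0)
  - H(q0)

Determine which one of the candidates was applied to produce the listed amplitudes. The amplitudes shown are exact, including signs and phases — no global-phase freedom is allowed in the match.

The unique candidate consistent with the amplitudes is X(q0).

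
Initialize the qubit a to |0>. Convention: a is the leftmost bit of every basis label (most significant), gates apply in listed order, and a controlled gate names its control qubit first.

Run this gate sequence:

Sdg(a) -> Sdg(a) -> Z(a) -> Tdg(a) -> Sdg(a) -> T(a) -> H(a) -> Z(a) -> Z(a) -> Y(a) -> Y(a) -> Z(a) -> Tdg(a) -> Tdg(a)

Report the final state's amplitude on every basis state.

After the circuit, the state carries amplitude sqrt(2)/2 on |0>, sqrt(2)*I/2 on |1>. Key observation: the block from step 9 through step 12 cancels to the identity and can be dropped.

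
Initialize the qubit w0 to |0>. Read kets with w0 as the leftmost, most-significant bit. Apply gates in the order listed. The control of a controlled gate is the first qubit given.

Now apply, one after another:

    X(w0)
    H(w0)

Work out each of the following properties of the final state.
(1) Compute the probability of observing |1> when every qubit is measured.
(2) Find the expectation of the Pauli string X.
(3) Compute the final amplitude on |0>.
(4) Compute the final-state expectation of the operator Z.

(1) A full measurement returns |1> with probability 1/2.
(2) In the final state, X has expectation -1.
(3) |0> carries amplitude sqrt(2)/2 in the final state.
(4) The observable Z averages to 0.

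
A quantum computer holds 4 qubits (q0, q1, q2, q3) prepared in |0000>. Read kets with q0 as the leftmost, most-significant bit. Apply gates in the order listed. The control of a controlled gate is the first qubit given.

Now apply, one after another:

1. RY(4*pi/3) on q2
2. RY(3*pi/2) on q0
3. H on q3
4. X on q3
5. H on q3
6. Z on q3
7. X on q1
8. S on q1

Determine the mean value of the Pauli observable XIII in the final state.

The expectation value of XIII is -1. Key observation: gates 3-6 undo each other exactly, leaving only the rest of the circuit to track.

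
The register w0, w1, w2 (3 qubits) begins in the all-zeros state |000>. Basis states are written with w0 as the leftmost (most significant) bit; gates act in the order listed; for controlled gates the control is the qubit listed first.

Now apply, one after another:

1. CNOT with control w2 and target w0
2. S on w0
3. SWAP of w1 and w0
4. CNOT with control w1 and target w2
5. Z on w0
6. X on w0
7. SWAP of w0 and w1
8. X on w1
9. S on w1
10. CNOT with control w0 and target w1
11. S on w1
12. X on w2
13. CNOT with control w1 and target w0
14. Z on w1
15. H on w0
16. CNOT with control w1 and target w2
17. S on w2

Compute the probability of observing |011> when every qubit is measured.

A full measurement returns |011> with probability 0.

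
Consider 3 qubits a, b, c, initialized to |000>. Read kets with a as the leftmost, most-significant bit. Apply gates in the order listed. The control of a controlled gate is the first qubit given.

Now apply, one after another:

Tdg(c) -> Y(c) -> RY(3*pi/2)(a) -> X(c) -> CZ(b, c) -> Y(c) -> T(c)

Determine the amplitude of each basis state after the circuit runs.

The final amplitudes are sqrt(2)*exp(I*pi/4)/2 on |001>, -sqrt(2)*exp(I*pi/4)/2 on |101>, and 0 on every other basis state.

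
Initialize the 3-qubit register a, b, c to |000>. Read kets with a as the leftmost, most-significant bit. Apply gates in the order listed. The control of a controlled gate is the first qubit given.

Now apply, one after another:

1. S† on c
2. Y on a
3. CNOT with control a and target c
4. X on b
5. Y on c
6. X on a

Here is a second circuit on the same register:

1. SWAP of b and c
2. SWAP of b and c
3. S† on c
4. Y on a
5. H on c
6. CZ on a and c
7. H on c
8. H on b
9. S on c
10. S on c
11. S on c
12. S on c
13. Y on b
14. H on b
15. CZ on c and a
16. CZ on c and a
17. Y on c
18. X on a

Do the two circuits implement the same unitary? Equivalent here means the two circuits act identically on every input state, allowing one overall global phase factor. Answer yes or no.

No, they are not equivalent — no single phase factor reconciles the two unitaries.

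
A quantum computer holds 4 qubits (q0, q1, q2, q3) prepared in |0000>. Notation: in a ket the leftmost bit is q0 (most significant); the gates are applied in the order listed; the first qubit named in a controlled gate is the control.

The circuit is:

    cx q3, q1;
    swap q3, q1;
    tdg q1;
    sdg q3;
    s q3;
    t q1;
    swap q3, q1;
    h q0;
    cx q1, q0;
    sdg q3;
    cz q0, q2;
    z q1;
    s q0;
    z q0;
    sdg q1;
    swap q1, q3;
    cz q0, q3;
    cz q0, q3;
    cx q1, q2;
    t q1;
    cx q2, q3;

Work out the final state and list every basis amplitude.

The resulting statevector has amplitude sqrt(2)/2 on |0000>, -sqrt(2)*I/2 on |1000>, and 0 on every other basis state.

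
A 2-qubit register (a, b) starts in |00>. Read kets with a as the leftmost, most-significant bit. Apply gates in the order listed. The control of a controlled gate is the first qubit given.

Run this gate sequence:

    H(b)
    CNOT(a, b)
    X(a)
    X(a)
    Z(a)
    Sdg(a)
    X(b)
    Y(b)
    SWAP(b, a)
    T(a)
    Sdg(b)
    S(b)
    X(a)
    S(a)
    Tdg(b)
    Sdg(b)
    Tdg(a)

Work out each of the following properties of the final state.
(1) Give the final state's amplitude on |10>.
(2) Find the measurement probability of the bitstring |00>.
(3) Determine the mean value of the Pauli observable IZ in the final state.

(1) The final state's coefficient on |10> equals -sqrt(2)*exp(3*I*pi/4)/2. Key observation: gates 3-4 undo each other exactly, leaving only the rest of the circuit to track.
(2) The probability of measuring |00> is 1/2.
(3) The observable IZ averages to 1.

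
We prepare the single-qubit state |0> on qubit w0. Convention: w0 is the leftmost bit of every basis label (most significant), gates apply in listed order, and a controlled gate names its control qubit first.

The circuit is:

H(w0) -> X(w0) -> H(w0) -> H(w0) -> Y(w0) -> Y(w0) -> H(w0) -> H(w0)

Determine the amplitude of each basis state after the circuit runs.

The resulting statevector has amplitude sqrt(2)/2 on |0>, sqrt(2)/2 on |1>.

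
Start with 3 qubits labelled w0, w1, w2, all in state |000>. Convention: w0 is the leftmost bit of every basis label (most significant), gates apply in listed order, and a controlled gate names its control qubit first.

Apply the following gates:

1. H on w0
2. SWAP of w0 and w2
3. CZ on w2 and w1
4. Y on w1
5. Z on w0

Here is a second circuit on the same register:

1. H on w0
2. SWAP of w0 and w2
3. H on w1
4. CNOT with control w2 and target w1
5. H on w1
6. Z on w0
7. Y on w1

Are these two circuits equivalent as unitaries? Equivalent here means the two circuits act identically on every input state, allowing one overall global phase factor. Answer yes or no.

Yes: on every input state the two circuits agree up to one overall phase factor.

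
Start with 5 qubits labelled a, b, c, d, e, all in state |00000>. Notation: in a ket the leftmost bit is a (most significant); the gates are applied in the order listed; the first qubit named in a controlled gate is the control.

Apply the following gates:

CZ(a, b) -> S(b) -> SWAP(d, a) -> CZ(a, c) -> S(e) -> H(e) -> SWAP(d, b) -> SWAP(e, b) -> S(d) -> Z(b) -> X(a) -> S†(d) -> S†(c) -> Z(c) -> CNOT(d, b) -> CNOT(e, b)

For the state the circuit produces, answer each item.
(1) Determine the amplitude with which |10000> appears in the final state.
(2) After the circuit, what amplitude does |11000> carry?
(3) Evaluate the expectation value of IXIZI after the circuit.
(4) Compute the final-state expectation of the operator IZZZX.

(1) |10000> carries amplitude sqrt(2)/2 in the final state.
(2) The amplitude on |11000> is -sqrt(2)/2.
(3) In the final state, IXIZI has expectation -1.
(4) The observable IZZZX averages to 0.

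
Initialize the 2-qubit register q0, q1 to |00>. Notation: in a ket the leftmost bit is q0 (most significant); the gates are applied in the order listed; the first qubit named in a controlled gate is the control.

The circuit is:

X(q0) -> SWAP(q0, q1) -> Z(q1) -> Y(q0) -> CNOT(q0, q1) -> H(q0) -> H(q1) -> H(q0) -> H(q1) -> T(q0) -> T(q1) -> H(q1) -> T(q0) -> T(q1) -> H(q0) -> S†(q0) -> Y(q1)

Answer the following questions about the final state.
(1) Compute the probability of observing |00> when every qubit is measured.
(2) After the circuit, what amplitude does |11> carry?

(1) The probability of measuring |00> is 1/4.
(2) |11> carries amplitude -1/2 in the final state.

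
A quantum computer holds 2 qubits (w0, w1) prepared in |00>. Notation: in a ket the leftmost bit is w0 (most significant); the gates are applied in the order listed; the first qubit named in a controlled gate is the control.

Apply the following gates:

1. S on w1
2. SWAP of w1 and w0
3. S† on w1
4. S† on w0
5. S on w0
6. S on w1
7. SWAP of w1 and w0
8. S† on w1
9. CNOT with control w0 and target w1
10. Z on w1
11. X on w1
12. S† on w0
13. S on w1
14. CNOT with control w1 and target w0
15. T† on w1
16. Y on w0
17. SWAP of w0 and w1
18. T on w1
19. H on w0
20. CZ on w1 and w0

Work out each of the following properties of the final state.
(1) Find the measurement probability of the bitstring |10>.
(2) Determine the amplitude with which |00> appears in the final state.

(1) Outcome |10> occurs with probability 1/2. Key observation: gates 1-8 undo each other exactly, leaving only the rest of the circuit to track.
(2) The amplitude on |00> is -sqrt(2)*exp(3*I*pi/4)/2.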